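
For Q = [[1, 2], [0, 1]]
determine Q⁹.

[[1, 18], [0, 1]]

Q = I + N where N = [[0, 2], [0, 0]] is strictly upper-triangular, so N² = 0.
(I + N)⁹ = I + 9·N = [[1, 18], [0, 1]].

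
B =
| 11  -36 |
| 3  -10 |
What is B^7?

[[515, -1548], [129, -388]]

tr B = 1 and det B = -2, so the characteristic polynomial is λ² − (1)λ + (-2) with roots -1 and 2.
Eigenvectors give P = [[3, 4], [1, 1]] with P⁻¹ = [[-1, 4], [1, -3]], and B = P·diag(-1, 2)·P⁻¹.
Then B^7 = P·diag(-1, 128)·P⁻¹ = [[-3, 512], [-1, 128]] · [[-1, 4], [1, -3]] = [[515, -1548], [129, -388]].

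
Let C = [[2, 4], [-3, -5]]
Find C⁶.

tr C = -3 and det C = 2, so the characteristic polynomial is λ² − (-3)λ + (2) with roots -2 and -1.
Eigenvectors give P = [[-1, 4], [1, -3]] with P⁻¹ = [[3, 4], [1, 1]], and C = P·diag(-2, -1)·P⁻¹.
Then C⁶ = P·diag(64, 1)·P⁻¹ = [[-64, 4], [64, -3]] · [[3, 4], [1, 1]] = [[-188, -252], [189, 253]].

[[-188, -252], [189, 253]]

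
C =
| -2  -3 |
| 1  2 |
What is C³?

C² = I (check: tr C = 0 and det C = -1), so C³ = C since 3 is odd.

[[-2, -3], [1, 2]]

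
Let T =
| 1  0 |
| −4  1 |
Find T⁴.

T = I + N where N = [[0, 0], [−4, 0]] is strictly lower-triangular, so N² = 0.
(I + N)⁴ = I + 4·N = [[1, 0], [−16, 1]].

[[1, 0], [−16, 1]]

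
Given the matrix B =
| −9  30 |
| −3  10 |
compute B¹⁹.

[[−9, 30], [−3, 10]]

B² = B (a projection; rank 1, trace 1), so B¹⁹ = B.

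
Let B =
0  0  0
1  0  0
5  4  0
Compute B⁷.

B is strictly triangular, hence nilpotent: B³ = 0, so B⁷ = 0.

[[0, 0, 0], [0, 0, 0], [0, 0, 0]]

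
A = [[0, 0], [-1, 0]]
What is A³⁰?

[[0, 0], [0, 0]]

A is strictly triangular, hence nilpotent: A² = 0, so A³⁰ = 0.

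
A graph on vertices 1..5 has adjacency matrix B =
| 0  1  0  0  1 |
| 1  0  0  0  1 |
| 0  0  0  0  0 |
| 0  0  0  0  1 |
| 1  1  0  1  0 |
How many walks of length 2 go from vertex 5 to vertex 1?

1

The number of length-2 walks from vertex 5 to vertex 1 is entry (5,1) of B², where B is the adjacency matrix.
B² = [[2, 1, 0, 1, 1], [1, 2, 0, 1, 1], [0, 0, 0, 0, 0], [1, 1, 0, 1, 0], [1, 1, 0, 0, 3]]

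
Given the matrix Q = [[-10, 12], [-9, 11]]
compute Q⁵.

tr Q = 1 and det Q = -2, so the characteristic polynomial is λ² − (1)λ + (-2) with roots -1 and 2.
Eigenvectors give P = [[-4, -1], [-3, -1]] with P⁻¹ = [[-1, 1], [3, -4]], and Q = P·diag(-1, 2)·P⁻¹.
Then Q⁵ = P·diag(-1, 32)·P⁻¹ = [[4, -32], [3, -32]] · [[-1, 1], [3, -4]] = [[-100, 132], [-99, 131]].

[[-100, 132], [-99, 131]]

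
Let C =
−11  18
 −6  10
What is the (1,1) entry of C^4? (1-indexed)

61

tr C = −1 and det C = −2, so the characteristic polynomial is λ² − (−1)λ + (−2) with roots −2 and 1.
Eigenvectors give P = [[2, −3], [1, −2]] with P⁻¹ = [[2, −3], [1, −2]], and C = P·diag(−2, 1)·P⁻¹.
Then C^4 = P·diag(16, 1)·P⁻¹ = [[32, −3], [16, −2]] · [[2, −3], [1, −2]] = [[61, −90], [30, −44]].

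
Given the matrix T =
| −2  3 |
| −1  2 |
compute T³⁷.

[[−2, 3], [−1, 2]]

T² = I (check: tr T = 0 and det T = −1), so T³⁷ = T since 37 is odd.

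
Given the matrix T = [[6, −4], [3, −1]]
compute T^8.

[[25476, −25220], [18915, −18659]]

tr T = 5 and det T = 6, so the characteristic polynomial is λ² − (5)λ + (6) with roots 3 and 2.
Eigenvectors give P = [[−4, −1], [−3, −1]] with P⁻¹ = [[−1, 1], [3, −4]], and T = P·diag(3, 2)·P⁻¹.
Then T^8 = P·diag(6561, 256)·P⁻¹ = [[−26244, −256], [−19683, −256]] · [[−1, 1], [3, −4]] = [[25476, −25220], [18915, −18659]].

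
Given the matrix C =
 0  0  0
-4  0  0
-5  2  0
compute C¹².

[[0, 0, 0], [0, 0, 0], [0, 0, 0]]

C is strictly triangular, hence nilpotent: C³ = 0, so C¹² = 0.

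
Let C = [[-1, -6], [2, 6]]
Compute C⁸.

[[-18659, -37830], [12610, 25476]]

tr C = 5 and det C = 6, so the characteristic polynomial is λ² − (5)λ + (6) with roots 2 and 3.
Eigenvectors give P = [[-2, 3], [1, -2]] with P⁻¹ = [[-2, -3], [-1, -2]], and C = P·diag(2, 3)·P⁻¹.
Then C⁸ = P·diag(256, 6561)·P⁻¹ = [[-512, 19683], [256, -13122]] · [[-2, -3], [-1, -2]] = [[-18659, -37830], [12610, 25476]].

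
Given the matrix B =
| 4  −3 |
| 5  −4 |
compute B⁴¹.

[[4, −3], [5, −4]]

B² = I (check: tr B = 0 and det B = −1), so B⁴¹ = B since 41 is odd.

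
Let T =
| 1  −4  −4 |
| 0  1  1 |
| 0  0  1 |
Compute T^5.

T = I + N where N = [[0, −4, −4], [0, 0, 1], [0, 0, 0]] is strictly upper-triangular, so N^3 = 0.
(I + N)^5 = I + 5·N + 10·N^2 = [[1, −20, −60], [0, 1, 5], [0, 0, 1]].

[[1, −20, −60], [0, 1, 5], [0, 0, 1]]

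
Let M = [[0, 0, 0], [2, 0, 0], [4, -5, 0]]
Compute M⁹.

[[0, 0, 0], [0, 0, 0], [0, 0, 0]]

M is strictly triangular, hence nilpotent: M³ = 0, so M⁹ = 0.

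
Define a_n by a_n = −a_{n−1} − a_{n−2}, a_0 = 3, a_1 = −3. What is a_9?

With companion matrix A = [[−1, −1], [1, 0]], [a_n, a_{n−1}]ᵀ = A·[a_{n−1}, a_{n−2}]ᵀ, so [a_9, a_8]ᵀ = A⁸·[a_1, a_0]ᵀ.
A⁸ = [[0, 1], [−1, −1]], giving [a_9, a_8]ᵀ = [[3], [0]].

3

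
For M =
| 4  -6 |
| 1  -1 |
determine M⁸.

[[766, -1530], [255, -509]]

tr M = 3 and det M = 2, so the characteristic polynomial is λ² − (3)λ + (2) with roots 1 and 2.
Eigenvectors give P = [[2, 3], [1, 1]] with P⁻¹ = [[-1, 3], [1, -2]], and M = P·diag(1, 2)·P⁻¹.
Then M⁸ = P·diag(1, 256)·P⁻¹ = [[2, 768], [1, 256]] · [[-1, 3], [1, -2]] = [[766, -1530], [255, -509]].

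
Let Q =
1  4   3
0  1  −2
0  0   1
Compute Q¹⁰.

Q = I + N where N = [[0, 4, 3], [0, 0, −2], [0, 0, 0]] is strictly upper-triangular, so N³ = 0.
(I + N)¹⁰ = I + 10·N + 45·N² = [[1, 40, −330], [0, 1, −20], [0, 0, 1]].

[[1, 40, −330], [0, 1, −20], [0, 0, 1]]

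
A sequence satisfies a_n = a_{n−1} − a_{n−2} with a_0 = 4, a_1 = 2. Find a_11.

With companion matrix Q = [[1, −1], [1, 0]], [a_n, a_{n−1}]ᵀ = Q·[a_{n−1}, a_{n−2}]ᵀ, so [a_11, a_10]ᵀ = Q¹⁰·[a_1, a_0]ᵀ.
Q¹⁰ = [[−1, 1], [−1, 0]], giving [a_11, a_10]ᵀ = [[2], [−2]].

2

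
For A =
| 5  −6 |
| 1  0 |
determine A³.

[[65, −114], [19, −30]]

tr A = 5 and det A = 6, so the characteristic polynomial is λ² − (5)λ + (6) with roots 2 and 3.
Eigenvectors give P = [[−2, 3], [−1, 1]] with P⁻¹ = [[1, −3], [1, −2]], and A = P·diag(2, 3)·P⁻¹.
Then A³ = P·diag(8, 27)·P⁻¹ = [[−16, 81], [−8, 27]] · [[1, −3], [1, −2]] = [[65, −114], [19, −30]].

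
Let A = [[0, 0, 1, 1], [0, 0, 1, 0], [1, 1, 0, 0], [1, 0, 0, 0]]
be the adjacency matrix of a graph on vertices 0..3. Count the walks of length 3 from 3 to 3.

The number of length-3 walks from vertex 3 to vertex 3 is entry (3,3) of A³, where A is the adjacency matrix.
A² = [[2, 1, 0, 0], [1, 1, 0, 0], [0, 0, 2, 1], [0, 0, 1, 1]]
A³ = [[0, 0, 3, 2], [0, 0, 2, 1], [3, 2, 0, 0], [2, 1, 0, 0]]

0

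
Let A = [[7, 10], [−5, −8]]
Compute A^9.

tr A = −1 and det A = −6, so the characteristic polynomial is λ² − (−1)λ + (−6) with roots −3 and 2.
Eigenvectors give P = [[−1, 2], [1, −1]] with P⁻¹ = [[1, 2], [1, 1]], and A = P·diag(−3, 2)·P⁻¹.
Then A^9 = P·diag(−19683, 512)·P⁻¹ = [[19683, 1024], [−19683, −512]] · [[1, 2], [1, 1]] = [[20707, 40390], [−20195, −39878]].

[[20707, 40390], [−20195, −39878]]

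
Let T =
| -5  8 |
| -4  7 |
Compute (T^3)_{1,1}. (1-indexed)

-29

tr T = 2 and det T = -3, so the characteristic polynomial is λ² − (2)λ + (-3) with roots 3 and -1.
Eigenvectors give P = [[-1, 2], [-1, 1]] with P⁻¹ = [[1, -2], [1, -1]], and T = P·diag(3, -1)·P⁻¹.
Then T^3 = P·diag(27, -1)·P⁻¹ = [[-27, -2], [-27, -1]] · [[1, -2], [1, -1]] = [[-29, 56], [-28, 55]].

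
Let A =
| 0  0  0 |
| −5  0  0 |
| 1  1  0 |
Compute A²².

[[0, 0, 0], [0, 0, 0], [0, 0, 0]]

A is strictly triangular, hence nilpotent: A³ = 0, so A²² = 0.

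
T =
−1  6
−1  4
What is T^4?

tr T = 3 and det T = 2, so the characteristic polynomial is λ² − (3)λ + (2) with roots 2 and 1.
Eigenvectors give P = [[2, −3], [1, −1]] with P⁻¹ = [[−1, 3], [−1, 2]], and T = P·diag(2, 1)·P⁻¹.
Then T^4 = P·diag(16, 1)·P⁻¹ = [[32, −3], [16, −1]] · [[−1, 3], [−1, 2]] = [[−29, 90], [−15, 46]].

[[−29, 90], [−15, 46]]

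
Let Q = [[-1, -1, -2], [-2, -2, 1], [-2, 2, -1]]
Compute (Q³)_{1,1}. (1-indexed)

-11

Q² = [[7, -1, 3], [4, 8, 1], [0, -4, 7]]
Q³ = [[-11, 1, -18], [-22, -18, -1], [-6, 22, -11]]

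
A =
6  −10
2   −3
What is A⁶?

[[316, −630], [126, −251]]

tr A = 3 and det A = 2, so the characteristic polynomial is λ² − (3)λ + (2) with roots 2 and 1.
Eigenvectors give P = [[−5, 2], [−2, 1]] with P⁻¹ = [[−1, 2], [−2, 5]], and A = P·diag(2, 1)·P⁻¹.
Then A⁶ = P·diag(64, 1)·P⁻¹ = [[−320, 2], [−128, 1]] · [[−1, 2], [−2, 5]] = [[316, −630], [126, −251]].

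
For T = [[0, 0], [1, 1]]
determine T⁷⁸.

T² = T (a projection; rank 1, trace 1), so T⁷⁸ = T.

[[0, 0], [1, 1]]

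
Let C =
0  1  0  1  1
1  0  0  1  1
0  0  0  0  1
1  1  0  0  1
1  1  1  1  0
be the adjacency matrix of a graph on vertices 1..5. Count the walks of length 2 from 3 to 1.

The number of length-2 walks from vertex 3 to vertex 1 is entry (3,1) of C², where C is the adjacency matrix.
C² = [[3, 2, 1, 2, 2], [2, 3, 1, 2, 2], [1, 1, 1, 1, 0], [2, 2, 1, 3, 2], [2, 2, 0, 2, 4]]

1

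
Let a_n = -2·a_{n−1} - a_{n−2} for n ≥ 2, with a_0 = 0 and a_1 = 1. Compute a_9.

9

With companion matrix M = [[-2, -1], [1, 0]], [a_n, a_{n−1}]ᵀ = M·[a_{n−1}, a_{n−2}]ᵀ, so [a_9, a_8]ᵀ = M⁸·[a_1, a_0]ᵀ.
M⁸ = [[9, 8], [-8, -7]], giving [a_9, a_8]ᵀ = [[9], [-8]].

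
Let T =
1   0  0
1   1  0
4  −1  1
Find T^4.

T = I + N where N = [[0, 0, 0], [1, 0, 0], [4, −1, 0]] is strictly lower-triangular, so N^3 = 0.
(I + N)^4 = I + 4·N + 6·N^2 = [[1, 0, 0], [4, 1, 0], [10, −4, 1]].

[[1, 0, 0], [4, 1, 0], [10, −4, 1]]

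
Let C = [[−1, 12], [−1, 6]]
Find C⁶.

[[−1931, 7980], [−665, 2724]]

tr C = 5 and det C = 6, so the characteristic polynomial is λ² − (5)λ + (6) with roots 2 and 3.
Eigenvectors give P = [[−4, −3], [−1, −1]] with P⁻¹ = [[−1, 3], [1, −4]], and C = P·diag(2, 3)·P⁻¹.
Then C⁶ = P·diag(64, 729)·P⁻¹ = [[−256, −2187], [−64, −729]] · [[−1, 3], [1, −4]] = [[−1931, 7980], [−665, 2724]].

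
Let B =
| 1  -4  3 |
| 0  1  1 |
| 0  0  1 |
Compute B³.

B = I + N where N = [[0, -4, 3], [0, 0, 1], [0, 0, 0]] is strictly upper-triangular, so N³ = 0.
(I + N)³ = I + 3·N + 3·N² = [[1, -12, -3], [0, 1, 3], [0, 0, 1]].

[[1, -12, -3], [0, 1, 3], [0, 0, 1]]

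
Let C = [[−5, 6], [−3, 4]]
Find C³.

tr C = −1 and det C = −2, so the characteristic polynomial is λ² − (−1)λ + (−2) with roots 1 and −2.
Eigenvectors give P = [[−1, 2], [−1, 1]] with P⁻¹ = [[1, −2], [1, −1]], and C = P·diag(1, −2)·P⁻¹.
Then C³ = P·diag(1, −8)·P⁻¹ = [[−1, −16], [−1, −8]] · [[1, −2], [1, −1]] = [[−17, 18], [−9, 10]].

[[−17, 18], [−9, 10]]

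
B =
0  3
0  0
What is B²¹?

B is strictly triangular, hence nilpotent: B² = 0, so B²¹ = 0.

[[0, 0], [0, 0]]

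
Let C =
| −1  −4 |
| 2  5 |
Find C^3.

[[−25, −52], [26, 53]]

tr C = 4 and det C = 3, so the characteristic polynomial is λ² − (4)λ + (3) with roots 3 and 1.
Eigenvectors give P = [[−1, −2], [1, 1]] with P⁻¹ = [[1, 2], [−1, −1]], and C = P·diag(3, 1)·P⁻¹.
Then C^3 = P·diag(27, 1)·P⁻¹ = [[−27, −2], [27, 1]] · [[1, 2], [−1, −1]] = [[−25, −52], [26, 53]].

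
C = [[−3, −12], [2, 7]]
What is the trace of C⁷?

2188

tr C = 4 and det C = 3, so the characteristic polynomial is λ² − (4)λ + (3) with roots 3 and 1.
Eigenvectors give P = [[−2, 3], [1, −1]] with P⁻¹ = [[1, 3], [1, 2]], and C = P·diag(3, 1)·P⁻¹.
Then C⁷ = P·diag(2187, 1)·P⁻¹ = [[−4374, 3], [2187, −1]] · [[1, 3], [1, 2]] = [[−4371, −13116], [2186, 6559]].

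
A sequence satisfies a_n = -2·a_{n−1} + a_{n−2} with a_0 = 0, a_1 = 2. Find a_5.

With companion matrix A = [[-2, 1], [1, 0]], [a_n, a_{n−1}]ᵀ = A·[a_{n−1}, a_{n−2}]ᵀ, so [a_5, a_4]ᵀ = A^4·[a_1, a_0]ᵀ.
A^4 = [[29, -12], [-12, 5]], giving [a_5, a_4]ᵀ = [[58], [-24]].

58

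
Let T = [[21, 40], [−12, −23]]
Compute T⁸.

tr T = −2 and det T = −3, so the characteristic polynomial is λ² − (−2)λ + (−3) with roots 1 and −3.
Eigenvectors give P = [[−2, 5], [1, −3]] with P⁻¹ = [[−3, −5], [−1, −2]], and T = P·diag(1, −3)·P⁻¹.
Then T⁸ = P·diag(1, 6561)·P⁻¹ = [[−2, 32805], [1, −19683]] · [[−3, −5], [−1, −2]] = [[−32799, −65600], [19680, 39361]].

[[−32799, −65600], [19680, 39361]]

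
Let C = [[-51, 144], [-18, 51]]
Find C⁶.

[[729, 0], [0, 729]]

tr C = 0 and det C = -9, so the characteristic polynomial is λ² − (0)λ + (-9) with roots 3 and -3.
Eigenvectors give P = [[-8, 3], [-3, 1]] with P⁻¹ = [[1, -3], [3, -8]], and C = P·diag(3, -3)·P⁻¹.
Then C⁶ = P·diag(729, 729)·P⁻¹ = [[-5832, 2187], [-2187, 729]] · [[1, -3], [3, -8]] = [[729, 0], [0, 729]].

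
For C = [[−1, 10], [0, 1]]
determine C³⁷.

C² = I (check: tr C = 0 and det C = −1), so C³⁷ = C since 37 is odd.

[[−1, 10], [0, 1]]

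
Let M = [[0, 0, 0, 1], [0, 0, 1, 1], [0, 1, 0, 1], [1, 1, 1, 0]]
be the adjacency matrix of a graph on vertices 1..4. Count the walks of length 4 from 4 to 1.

2

The number of length-4 walks from vertex 4 to vertex 1 is entry (4,1) of M⁴, where M is the adjacency matrix.
M² = [[1, 1, 1, 0], [1, 2, 1, 1], [1, 1, 2, 1], [0, 1, 1, 3]]
M³ = [[0, 1, 1, 3], [1, 2, 3, 4], [1, 3, 2, 4], [3, 4, 4, 2]]
M⁴ = [[3, 4, 4, 2], [4, 7, 6, 6], [4, 6, 7, 6], [2, 6, 6, 11]]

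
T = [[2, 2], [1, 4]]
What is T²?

[[6, 12], [6, 18]]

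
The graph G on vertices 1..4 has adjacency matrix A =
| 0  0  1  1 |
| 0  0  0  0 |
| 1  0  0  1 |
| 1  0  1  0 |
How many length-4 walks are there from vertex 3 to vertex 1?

The number of length-4 walks from vertex 3 to vertex 1 is entry (3,1) of A⁴, where A is the adjacency matrix.
A² = [[2, 0, 1, 1], [0, 0, 0, 0], [1, 0, 2, 1], [1, 0, 1, 2]]
A³ = [[2, 0, 3, 3], [0, 0, 0, 0], [3, 0, 2, 3], [3, 0, 3, 2]]
A⁴ = [[6, 0, 5, 5], [0, 0, 0, 0], [5, 0, 6, 5], [5, 0, 5, 6]]

5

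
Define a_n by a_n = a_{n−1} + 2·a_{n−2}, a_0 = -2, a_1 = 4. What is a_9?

344

With companion matrix Q = [[1, 2], [1, 0]], [a_n, a_{n−1}]ᵀ = Q·[a_{n−1}, a_{n−2}]ᵀ, so [a_9, a_8]ᵀ = Q⁸·[a_1, a_0]ᵀ.
Q⁸ = [[171, 170], [85, 86]], giving [a_9, a_8]ᵀ = [[344], [168]].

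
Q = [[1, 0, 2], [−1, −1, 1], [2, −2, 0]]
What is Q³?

Q² = [[5, −4, 2], [2, −1, −3], [4, 2, 2]]
Q³ = [[13, 0, 6], [−3, 7, 3], [6, −6, 10]]

[[13, 0, 6], [−3, 7, 3], [6, −6, 10]]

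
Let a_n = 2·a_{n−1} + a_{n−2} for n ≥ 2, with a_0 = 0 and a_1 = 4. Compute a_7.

676

With companion matrix B = [[2, 1], [1, 0]], [a_n, a_{n−1}]ᵀ = B·[a_{n−1}, a_{n−2}]ᵀ, so [a_7, a_6]ᵀ = B⁶·[a_1, a_0]ᵀ.
B⁶ = [[169, 70], [70, 29]], giving [a_7, a_6]ᵀ = [[676], [280]].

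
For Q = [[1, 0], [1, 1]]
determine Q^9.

[[1, 0], [9, 1]]

Q = I + N where N = [[0, 0], [1, 0]] is strictly lower-triangular, so N^2 = 0.
(I + N)^9 = I + 9·N = [[1, 0], [9, 1]].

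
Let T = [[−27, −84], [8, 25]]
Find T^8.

tr T = −2 and det T = −3, so the characteristic polynomial is λ² − (−2)λ + (−3) with roots −3 and 1.
Eigenvectors give P = [[7, −3], [−2, 1]] with P⁻¹ = [[1, 3], [2, 7]], and T = P·diag(−3, 1)·P⁻¹.
Then T^8 = P·diag(6561, 1)·P⁻¹ = [[45927, −3], [−13122, 1]] · [[1, 3], [2, 7]] = [[45921, 137760], [−13120, −39359]].

[[45921, 137760], [−13120, −39359]]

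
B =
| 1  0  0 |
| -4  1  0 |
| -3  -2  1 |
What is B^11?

B = I + N where N = [[0, 0, 0], [-4, 0, 0], [-3, -2, 0]] is strictly lower-triangular, so N^3 = 0.
(I + N)^11 = I + 11·N + 55·N^2 = [[1, 0, 0], [-44, 1, 0], [407, -22, 1]].

[[1, 0, 0], [-44, 1, 0], [407, -22, 1]]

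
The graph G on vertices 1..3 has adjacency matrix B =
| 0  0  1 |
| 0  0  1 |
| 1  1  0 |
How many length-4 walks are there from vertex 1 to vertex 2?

2

The number of length-4 walks from vertex 1 to vertex 2 is entry (1,2) of B⁴, where B is the adjacency matrix.
B² = [[1, 1, 0], [1, 1, 0], [0, 0, 2]]
B³ = [[0, 0, 2], [0, 0, 2], [2, 2, 0]]
B⁴ = [[2, 2, 0], [2, 2, 0], [0, 0, 4]]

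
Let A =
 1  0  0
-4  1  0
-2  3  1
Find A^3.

A = I + N where N = [[0, 0, 0], [-4, 0, 0], [-2, 3, 0]] is strictly lower-triangular, so N^3 = 0.
(I + N)^3 = I + 3·N + 3·N^2 = [[1, 0, 0], [-12, 1, 0], [-42, 9, 1]].

[[1, 0, 0], [-12, 1, 0], [-42, 9, 1]]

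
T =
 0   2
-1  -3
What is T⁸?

tr T = -3 and det T = 2, so the characteristic polynomial is λ² − (-3)λ + (2) with roots -2 and -1.
Eigenvectors give P = [[-1, -2], [1, 1]] with P⁻¹ = [[1, 2], [-1, -1]], and T = P·diag(-2, -1)·P⁻¹.
Then T⁸ = P·diag(256, 1)·P⁻¹ = [[-256, -2], [256, 1]] · [[1, 2], [-1, -1]] = [[-254, -510], [255, 511]].

[[-254, -510], [255, 511]]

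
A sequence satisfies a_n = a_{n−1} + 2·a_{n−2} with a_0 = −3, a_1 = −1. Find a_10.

With companion matrix B = [[1, 2], [1, 0]], [a_n, a_{n−1}]ᵀ = B·[a_{n−1}, a_{n−2}]ᵀ, so [a_10, a_9]ᵀ = B^9·[a_1, a_0]ᵀ.
B^9 = [[341, 342], [171, 170]], giving [a_10, a_9]ᵀ = [[−1367], [−681]].

−1367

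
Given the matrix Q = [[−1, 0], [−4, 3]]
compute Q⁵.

[[−1, 0], [−244, 243]]

tr Q = 2 and det Q = −3, so the characteristic polynomial is λ² − (2)λ + (−3) with roots −1 and 3.
Eigenvectors give P = [[1, 0], [1, 1]] with P⁻¹ = [[1, 0], [−1, 1]], and Q = P·diag(−1, 3)·P⁻¹.
Then Q⁵ = P·diag(−1, 243)·P⁻¹ = [[−1, 0], [−1, 243]] · [[1, 0], [−1, 1]] = [[−1, 0], [−244, 243]].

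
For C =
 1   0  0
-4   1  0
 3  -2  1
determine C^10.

C = I + N where N = [[0, 0, 0], [-4, 0, 0], [3, -2, 0]] is strictly lower-triangular, so N^3 = 0.
(I + N)^10 = I + 10·N + 45·N^2 = [[1, 0, 0], [-40, 1, 0], [390, -20, 1]].

[[1, 0, 0], [-40, 1, 0], [390, -20, 1]]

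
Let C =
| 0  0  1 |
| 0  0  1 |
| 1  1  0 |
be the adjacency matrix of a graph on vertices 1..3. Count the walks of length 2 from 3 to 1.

The number of length-2 walks from vertex 3 to vertex 1 is entry (3,1) of C², where C is the adjacency matrix.
C² = [[1, 1, 0], [1, 1, 0], [0, 0, 2]]

0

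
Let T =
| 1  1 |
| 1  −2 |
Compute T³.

T² = [[2, −1], [−1, 5]]
T³ = [[1, 4], [4, −11]]

[[1, 4], [4, −11]]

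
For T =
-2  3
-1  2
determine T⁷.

T² = I (check: tr T = 0 and det T = -1), so T⁷ = T since 7 is odd.

[[-2, 3], [-1, 2]]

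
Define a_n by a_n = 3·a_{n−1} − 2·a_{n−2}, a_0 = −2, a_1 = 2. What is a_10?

With companion matrix A = [[3, −2], [1, 0]], [a_n, a_{n−1}]ᵀ = A·[a_{n−1}, a_{n−2}]ᵀ, so [a_10, a_9]ᵀ = A⁹·[a_1, a_0]ᵀ.
A⁹ = [[1023, −1022], [511, −510]], giving [a_10, a_9]ᵀ = [[4090], [2042]].

4090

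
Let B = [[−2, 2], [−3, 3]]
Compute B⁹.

B² = B (a projection; rank 1, trace 1), so B⁹ = B.

[[−2, 2], [−3, 3]]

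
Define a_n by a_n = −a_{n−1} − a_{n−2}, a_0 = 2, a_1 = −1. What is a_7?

−1

With companion matrix M = [[−1, −1], [1, 0]], [a_n, a_{n−1}]ᵀ = M·[a_{n−1}, a_{n−2}]ᵀ, so [a_7, a_6]ᵀ = M⁶·[a_1, a_0]ᵀ.
M⁶ = [[1, 0], [0, 1]], giving [a_7, a_6]ᵀ = [[−1], [2]].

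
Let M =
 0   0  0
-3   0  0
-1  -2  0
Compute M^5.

[[0, 0, 0], [0, 0, 0], [0, 0, 0]]

M is strictly triangular, hence nilpotent: M^3 = 0, so M^5 = 0.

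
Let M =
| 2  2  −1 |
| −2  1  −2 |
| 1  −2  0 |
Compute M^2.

[[−1, 8, −6], [−8, 1, 0], [6, 0, 3]]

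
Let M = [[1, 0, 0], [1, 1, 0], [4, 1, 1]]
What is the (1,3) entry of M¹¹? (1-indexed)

M = I + N where N = [[0, 0, 0], [1, 0, 0], [4, 1, 0]] is strictly lower-triangular, so N³ = 0.
(I + N)¹¹ = I + 11·N + 55·N² = [[1, 0, 0], [11, 1, 0], [99, 11, 1]].

0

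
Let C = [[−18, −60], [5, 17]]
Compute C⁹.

tr C = −1 and det C = −6, so the characteristic polynomial is λ² − (−1)λ + (−6) with roots −3 and 2.
Eigenvectors give P = [[4, −3], [−1, 1]] with P⁻¹ = [[1, 3], [1, 4]], and C = P·diag(−3, 2)·P⁻¹.
Then C⁹ = P·diag(−19683, 512)·P⁻¹ = [[−78732, −1536], [19683, 512]] · [[1, 3], [1, 4]] = [[−80268, −242340], [20195, 61097]].

[[−80268, −242340], [20195, 61097]]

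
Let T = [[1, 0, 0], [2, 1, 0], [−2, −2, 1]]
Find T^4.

T = I + N where N = [[0, 0, 0], [2, 0, 0], [−2, −2, 0]] is strictly lower-triangular, so N^3 = 0.
(I + N)^4 = I + 4·N + 6·N^2 = [[1, 0, 0], [8, 1, 0], [−32, −8, 1]].

[[1, 0, 0], [8, 1, 0], [−32, −8, 1]]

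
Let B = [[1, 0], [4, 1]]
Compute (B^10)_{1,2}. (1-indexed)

B = I + N where N = [[0, 0], [4, 0]] is strictly lower-triangular, so N^2 = 0.
(I + N)^10 = I + 10·N = [[1, 0], [40, 1]].

0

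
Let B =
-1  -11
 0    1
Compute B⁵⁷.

B² = I (check: tr B = 0 and det B = -1), so B⁵⁷ = B since 57 is odd.

[[-1, -11], [0, 1]]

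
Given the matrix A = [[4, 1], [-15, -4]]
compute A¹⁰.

[[1, 0], [0, 1]]

A² = I (check: tr A = 0 and det A = -1), so A¹⁰ = I since 10 is even.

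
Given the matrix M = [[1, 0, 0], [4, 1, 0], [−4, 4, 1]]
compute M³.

M = I + N where N = [[0, 0, 0], [4, 0, 0], [−4, 4, 0]] is strictly lower-triangular, so N³ = 0.
(I + N)³ = I + 3·N + 3·N² = [[1, 0, 0], [12, 1, 0], [36, 12, 1]].

[[1, 0, 0], [12, 1, 0], [36, 12, 1]]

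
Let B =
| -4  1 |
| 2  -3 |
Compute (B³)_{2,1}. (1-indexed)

78

B² = [[18, -7], [-14, 11]]
B³ = [[-86, 39], [78, -47]]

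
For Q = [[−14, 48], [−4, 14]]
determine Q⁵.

tr Q = 0 and det Q = −4, so the characteristic polynomial is λ² − (0)λ + (−4) with roots 2 and −2.
Eigenvectors give P = [[3, 4], [1, 1]] with P⁻¹ = [[−1, 4], [1, −3]], and Q = P·diag(2, −2)·P⁻¹.
Then Q⁵ = P·diag(32, −32)·P⁻¹ = [[96, −128], [32, −32]] · [[−1, 4], [1, −3]] = [[−224, 768], [−64, 224]].

[[−224, 768], [−64, 224]]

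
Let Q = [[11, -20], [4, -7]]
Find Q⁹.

[[98411, -196820], [39364, -78727]]

tr Q = 4 and det Q = 3, so the characteristic polynomial is λ² − (4)λ + (3) with roots 3 and 1.
Eigenvectors give P = [[-5, 2], [-2, 1]] with P⁻¹ = [[-1, 2], [-2, 5]], and Q = P·diag(3, 1)·P⁻¹.
Then Q⁹ = P·diag(19683, 1)·P⁻¹ = [[-98415, 2], [-39366, 1]] · [[-1, 2], [-2, 5]] = [[98411, -196820], [39364, -78727]].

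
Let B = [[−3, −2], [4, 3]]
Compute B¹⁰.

B² = I (check: tr B = 0 and det B = −1), so B¹⁰ = I since 10 is even.

[[1, 0], [0, 1]]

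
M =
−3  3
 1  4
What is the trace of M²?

31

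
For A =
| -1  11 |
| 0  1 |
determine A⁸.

[[1, 0], [0, 1]]

A² = I (check: tr A = 0 and det A = -1), so A⁸ = I since 8 is even.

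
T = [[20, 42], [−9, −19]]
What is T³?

[[62, 126], [−27, −55]]

tr T = 1 and det T = −2, so the characteristic polynomial is λ² − (1)λ + (−2) with roots −1 and 2.
Eigenvectors give P = [[−2, 7], [1, −3]] with P⁻¹ = [[3, 7], [1, 2]], and T = P·diag(−1, 2)·P⁻¹.
Then T³ = P·diag(−1, 8)·P⁻¹ = [[2, 56], [−1, −24]] · [[3, 7], [1, 2]] = [[62, 126], [−27, −55]].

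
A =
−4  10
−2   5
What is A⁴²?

[[−4, 10], [−2, 5]]

A² = A (a projection; rank 1, trace 1), so A⁴² = A.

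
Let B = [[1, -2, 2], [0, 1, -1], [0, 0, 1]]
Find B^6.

[[1, -12, 42], [0, 1, -6], [0, 0, 1]]

B = I + N where N = [[0, -2, 2], [0, 0, -1], [0, 0, 0]] is strictly upper-triangular, so N^3 = 0.
(I + N)^6 = I + 6·N + 15·N^2 = [[1, -12, 42], [0, 1, -6], [0, 0, 1]].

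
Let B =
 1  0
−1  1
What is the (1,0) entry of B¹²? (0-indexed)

B = I + N where N = [[0, 0], [−1, 0]] is strictly lower-triangular, so N² = 0.
(I + N)¹² = I + 12·N = [[1, 0], [−12, 1]].

−12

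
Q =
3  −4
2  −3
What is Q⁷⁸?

Q² = I (check: tr Q = 0 and det Q = −1), so Q⁷⁸ = I since 78 is even.

[[1, 0], [0, 1]]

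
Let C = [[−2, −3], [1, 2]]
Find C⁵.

[[−2, −3], [1, 2]]

C² = I (check: tr C = 0 and det C = −1), so C⁵ = C since 5 is odd.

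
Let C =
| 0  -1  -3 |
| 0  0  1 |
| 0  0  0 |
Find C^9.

[[0, 0, 0], [0, 0, 0], [0, 0, 0]]

C is strictly triangular, hence nilpotent: C^3 = 0, so C^9 = 0.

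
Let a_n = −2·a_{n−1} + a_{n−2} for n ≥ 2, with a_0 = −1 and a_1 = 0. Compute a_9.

408

With companion matrix A = [[−2, 1], [1, 0]], [a_n, a_{n−1}]ᵀ = A·[a_{n−1}, a_{n−2}]ᵀ, so [a_9, a_8]ᵀ = A⁸·[a_1, a_0]ᵀ.
A⁸ = [[985, −408], [−408, 169]], giving [a_9, a_8]ᵀ = [[408], [−169]].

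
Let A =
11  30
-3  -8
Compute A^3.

tr A = 3 and det A = 2, so the characteristic polynomial is λ² − (3)λ + (2) with roots 1 and 2.
Eigenvectors give P = [[-3, 10], [1, -3]] with P⁻¹ = [[3, 10], [1, 3]], and A = P·diag(1, 2)·P⁻¹.
Then A^3 = P·diag(1, 8)·P⁻¹ = [[-3, 80], [1, -24]] · [[3, 10], [1, 3]] = [[71, 210], [-21, -62]].

[[71, 210], [-21, -62]]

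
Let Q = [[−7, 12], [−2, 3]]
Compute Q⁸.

tr Q = −4 and det Q = 3, so the characteristic polynomial is λ² − (−4)λ + (3) with roots −1 and −3.
Eigenvectors give P = [[2, 3], [1, 1]] with P⁻¹ = [[−1, 3], [1, −2]], and Q = P·diag(−1, −3)·P⁻¹.
Then Q⁸ = P·diag(1, 6561)·P⁻¹ = [[2, 19683], [1, 6561]] · [[−1, 3], [1, −2]] = [[19681, −39360], [6560, −13119]].

[[19681, −39360], [6560, −13119]]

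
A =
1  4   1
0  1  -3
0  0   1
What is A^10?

A = I + N where N = [[0, 4, 1], [0, 0, -3], [0, 0, 0]] is strictly upper-triangular, so N^3 = 0.
(I + N)^10 = I + 10·N + 45·N^2 = [[1, 40, -530], [0, 1, -30], [0, 0, 1]].

[[1, 40, -530], [0, 1, -30], [0, 0, 1]]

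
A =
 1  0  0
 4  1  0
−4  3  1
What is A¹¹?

A = I + N where N = [[0, 0, 0], [4, 0, 0], [−4, 3, 0]] is strictly lower-triangular, so N³ = 0.
(I + N)¹¹ = I + 11·N + 55·N² = [[1, 0, 0], [44, 1, 0], [616, 33, 1]].

[[1, 0, 0], [44, 1, 0], [616, 33, 1]]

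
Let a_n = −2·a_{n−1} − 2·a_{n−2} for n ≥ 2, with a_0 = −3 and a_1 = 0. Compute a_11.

With companion matrix Q = [[−2, −2], [1, 0]], [a_n, a_{n−1}]ᵀ = Q·[a_{n−1}, a_{n−2}]ᵀ, so [a_11, a_10]ᵀ = Q^10·[a_1, a_0]ᵀ.
Q^10 = [[32, 64], [−32, −32]], giving [a_11, a_10]ᵀ = [[−192], [96]].

−192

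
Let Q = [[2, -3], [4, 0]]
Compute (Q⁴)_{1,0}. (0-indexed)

Q² = [[-8, -6], [8, -12]]
Q³ = [[-40, 24], [-32, -24]]
Q⁴ = [[16, 120], [-160, 96]]

-160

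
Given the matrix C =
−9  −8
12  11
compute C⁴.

[[−159, −160], [240, 241]]

tr C = 2 and det C = −3, so the characteristic polynomial is λ² − (2)λ + (−3) with roots 3 and −1.
Eigenvectors give P = [[−2, −1], [3, 1]] with P⁻¹ = [[1, 1], [−3, −2]], and C = P·diag(3, −1)·P⁻¹.
Then C⁴ = P·diag(81, 1)·P⁻¹ = [[−162, −1], [243, 1]] · [[1, 1], [−3, −2]] = [[−159, −160], [240, 241]].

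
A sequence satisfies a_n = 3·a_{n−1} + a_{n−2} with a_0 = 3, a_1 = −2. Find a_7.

−1298

With companion matrix T = [[3, 1], [1, 0]], [a_n, a_{n−1}]ᵀ = T·[a_{n−1}, a_{n−2}]ᵀ, so [a_7, a_6]ᵀ = T⁶·[a_1, a_0]ᵀ.
T⁶ = [[1189, 360], [360, 109]], giving [a_7, a_6]ᵀ = [[−1298], [−393]].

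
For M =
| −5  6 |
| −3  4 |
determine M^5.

tr M = −1 and det M = −2, so the characteristic polynomial is λ² − (−1)λ + (−2) with roots −2 and 1.
Eigenvectors give P = [[−2, 1], [−1, 1]] with P⁻¹ = [[−1, 1], [−1, 2]], and M = P·diag(−2, 1)·P⁻¹.
Then M^5 = P·diag(−32, 1)·P⁻¹ = [[64, 1], [32, 1]] · [[−1, 1], [−1, 2]] = [[−65, 66], [−33, 34]].

[[−65, 66], [−33, 34]]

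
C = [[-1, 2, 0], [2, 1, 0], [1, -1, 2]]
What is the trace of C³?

8

C² = [[5, 0, 0], [0, 5, 0], [-1, -1, 4]]
C³ = [[-5, 10, 0], [10, 5, 0], [3, -7, 8]]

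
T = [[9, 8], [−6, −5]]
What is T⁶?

[[2913, 2912], [−2184, −2183]]

tr T = 4 and det T = 3, so the characteristic polynomial is λ² − (4)λ + (3) with roots 3 and 1.
Eigenvectors give P = [[4, −1], [−3, 1]] with P⁻¹ = [[1, 1], [3, 4]], and T = P·diag(3, 1)·P⁻¹.
Then T⁶ = P·diag(729, 1)·P⁻¹ = [[2916, −1], [−2187, 1]] · [[1, 1], [3, 4]] = [[2913, 2912], [−2184, −2183]].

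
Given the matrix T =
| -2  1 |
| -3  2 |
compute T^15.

T² = I (check: tr T = 0 and det T = -1), so T^15 = T since 15 is odd.

[[-2, 1], [-3, 2]]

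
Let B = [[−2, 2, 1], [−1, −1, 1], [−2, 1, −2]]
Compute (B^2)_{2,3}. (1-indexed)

−4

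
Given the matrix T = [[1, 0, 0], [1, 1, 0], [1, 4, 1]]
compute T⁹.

[[1, 0, 0], [9, 1, 0], [153, 36, 1]]

T = I + N where N = [[0, 0, 0], [1, 0, 0], [1, 4, 0]] is strictly lower-triangular, so N³ = 0.
(I + N)⁹ = I + 9·N + 36·N² = [[1, 0, 0], [9, 1, 0], [153, 36, 1]].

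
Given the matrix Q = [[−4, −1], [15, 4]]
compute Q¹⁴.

Q² = I (check: tr Q = 0 and det Q = −1), so Q¹⁴ = I since 14 is even.

[[1, 0], [0, 1]]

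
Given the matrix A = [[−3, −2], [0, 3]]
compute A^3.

[[−27, −18], [0, 27]]

A^2 = [[9, 0], [0, 9]]
A^3 = [[−27, −18], [0, 27]]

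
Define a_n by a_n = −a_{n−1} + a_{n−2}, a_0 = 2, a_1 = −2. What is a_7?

−42

With companion matrix Q = [[−1, 1], [1, 0]], [a_n, a_{n−1}]ᵀ = Q·[a_{n−1}, a_{n−2}]ᵀ, so [a_7, a_6]ᵀ = Q^6·[a_1, a_0]ᵀ.
Q^6 = [[13, −8], [−8, 5]], giving [a_7, a_6]ᵀ = [[−42], [26]].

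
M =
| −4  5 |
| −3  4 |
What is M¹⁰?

M² = I (check: tr M = 0 and det M = −1), so M¹⁰ = I since 10 is even.

[[1, 0], [0, 1]]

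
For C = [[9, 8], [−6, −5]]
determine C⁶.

[[2913, 2912], [−2184, −2183]]

tr C = 4 and det C = 3, so the characteristic polynomial is λ² − (4)λ + (3) with roots 3 and 1.
Eigenvectors give P = [[−4, −1], [3, 1]] with P⁻¹ = [[−1, −1], [3, 4]], and C = P·diag(3, 1)·P⁻¹.
Then C⁶ = P·diag(729, 1)·P⁻¹ = [[−2916, −1], [2187, 1]] · [[−1, −1], [3, 4]] = [[2913, 2912], [−2184, −2183]].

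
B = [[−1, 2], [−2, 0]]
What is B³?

[[7, −6], [6, 4]]

B² = [[−3, −2], [2, −4]]
B³ = [[7, −6], [6, 4]]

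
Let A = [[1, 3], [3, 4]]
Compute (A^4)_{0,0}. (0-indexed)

A^2 = [[10, 15], [15, 25]]
A^3 = [[55, 90], [90, 145]]
A^4 = [[325, 525], [525, 850]]

325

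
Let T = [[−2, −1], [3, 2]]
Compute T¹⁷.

T² = I (check: tr T = 0 and det T = −1), so T¹⁷ = T since 17 is odd.

[[−2, −1], [3, 2]]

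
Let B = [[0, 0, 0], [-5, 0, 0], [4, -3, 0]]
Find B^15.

[[0, 0, 0], [0, 0, 0], [0, 0, 0]]

B is strictly triangular, hence nilpotent: B^3 = 0, so B^15 = 0.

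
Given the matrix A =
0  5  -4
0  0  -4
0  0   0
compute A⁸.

A is strictly triangular, hence nilpotent: A³ = 0, so A⁸ = 0.

[[0, 0, 0], [0, 0, 0], [0, 0, 0]]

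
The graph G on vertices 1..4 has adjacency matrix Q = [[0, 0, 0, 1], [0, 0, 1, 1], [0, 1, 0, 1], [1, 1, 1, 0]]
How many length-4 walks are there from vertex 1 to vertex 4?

The number of length-4 walks from vertex 1 to vertex 4 is entry (1,4) of Q⁴, where Q is the adjacency matrix.
Q² = [[1, 1, 1, 0], [1, 2, 1, 1], [1, 1, 2, 1], [0, 1, 1, 3]]
Q³ = [[0, 1, 1, 3], [1, 2, 3, 4], [1, 3, 2, 4], [3, 4, 4, 2]]
Q⁴ = [[3, 4, 4, 2], [4, 7, 6, 6], [4, 6, 7, 6], [2, 6, 6, 11]]

2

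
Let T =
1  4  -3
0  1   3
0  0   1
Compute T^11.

T = I + N where N = [[0, 4, -3], [0, 0, 3], [0, 0, 0]] is strictly upper-triangular, so N^3 = 0.
(I + N)^11 = I + 11·N + 55·N^2 = [[1, 44, 627], [0, 1, 33], [0, 0, 1]].

[[1, 44, 627], [0, 1, 33], [0, 0, 1]]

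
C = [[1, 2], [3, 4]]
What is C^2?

[[7, 10], [15, 22]]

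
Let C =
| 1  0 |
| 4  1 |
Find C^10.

[[1, 0], [40, 1]]

C = I + N where N = [[0, 0], [4, 0]] is strictly lower-triangular, so N^2 = 0.
(I + N)^10 = I + 10·N = [[1, 0], [40, 1]].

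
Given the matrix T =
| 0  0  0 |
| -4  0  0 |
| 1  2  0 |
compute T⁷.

T is strictly triangular, hence nilpotent: T³ = 0, so T⁷ = 0.

[[0, 0, 0], [0, 0, 0], [0, 0, 0]]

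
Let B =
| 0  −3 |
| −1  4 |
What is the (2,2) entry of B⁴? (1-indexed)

B² = [[3, −12], [−4, 19]]
B³ = [[12, −57], [−19, 88]]
B⁴ = [[57, −264], [−88, 409]]

409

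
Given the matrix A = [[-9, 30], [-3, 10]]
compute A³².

[[-9, 30], [-3, 10]]

A² = A (a projection; rank 1, trace 1), so A³² = A.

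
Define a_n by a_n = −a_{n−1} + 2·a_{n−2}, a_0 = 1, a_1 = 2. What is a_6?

−20

With companion matrix M = [[−1, 2], [1, 0]], [a_n, a_{n−1}]ᵀ = M·[a_{n−1}, a_{n−2}]ᵀ, so [a_6, a_5]ᵀ = M⁵·[a_1, a_0]ᵀ.
M⁵ = [[−21, 22], [11, −10]], giving [a_6, a_5]ᵀ = [[−20], [12]].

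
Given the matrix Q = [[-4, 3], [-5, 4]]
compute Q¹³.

Q² = I (check: tr Q = 0 and det Q = -1), so Q¹³ = Q since 13 is odd.

[[-4, 3], [-5, 4]]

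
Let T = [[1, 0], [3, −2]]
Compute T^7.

tr T = −1 and det T = −2, so the characteristic polynomial is λ² − (−1)λ + (−2) with roots 1 and −2.
Eigenvectors give P = [[−1, 0], [−1, 1]] with P⁻¹ = [[−1, 0], [−1, 1]], and T = P·diag(1, −2)·P⁻¹.
Then T^7 = P·diag(1, −128)·P⁻¹ = [[−1, 0], [−1, −128]] · [[−1, 0], [−1, 1]] = [[1, 0], [129, −128]].

[[1, 0], [129, −128]]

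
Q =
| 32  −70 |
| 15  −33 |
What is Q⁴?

tr Q = −1 and det Q = −6, so the characteristic polynomial is λ² − (−1)λ + (−6) with roots −3 and 2.
Eigenvectors give P = [[−2, 7], [−1, 3]] with P⁻¹ = [[3, −7], [1, −2]], and Q = P·diag(−3, 2)·P⁻¹.
Then Q⁴ = P·diag(81, 16)·P⁻¹ = [[−162, 112], [−81, 48]] · [[3, −7], [1, −2]] = [[−374, 910], [−195, 471]].

[[−374, 910], [−195, 471]]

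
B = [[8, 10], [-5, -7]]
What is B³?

[[62, 70], [-35, -43]]

tr B = 1 and det B = -6, so the characteristic polynomial is λ² − (1)λ + (-6) with roots 3 and -2.
Eigenvectors give P = [[-2, 1], [1, -1]] with P⁻¹ = [[-1, -1], [-1, -2]], and B = P·diag(3, -2)·P⁻¹.
Then B³ = P·diag(27, -8)·P⁻¹ = [[-54, -8], [27, 8]] · [[-1, -1], [-1, -2]] = [[62, 70], [-35, -43]].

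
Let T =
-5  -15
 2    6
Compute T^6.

T² = T (a projection; rank 1, trace 1), so T^6 = T.

[[-5, -15], [2, 6]]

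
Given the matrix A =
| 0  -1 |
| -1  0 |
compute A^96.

A² = I (check: tr A = 0 and det A = -1), so A^96 = I since 96 is even.

[[1, 0], [0, 1]]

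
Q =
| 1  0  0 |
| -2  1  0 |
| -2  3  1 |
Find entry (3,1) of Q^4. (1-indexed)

Q = I + N where N = [[0, 0, 0], [-2, 0, 0], [-2, 3, 0]] is strictly lower-triangular, so N^3 = 0.
(I + N)^4 = I + 4·N + 6·N^2 = [[1, 0, 0], [-8, 1, 0], [-44, 12, 1]].

-44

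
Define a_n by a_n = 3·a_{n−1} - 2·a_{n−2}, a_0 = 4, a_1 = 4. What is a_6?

4

With companion matrix M = [[3, -2], [1, 0]], [a_n, a_{n−1}]ᵀ = M·[a_{n−1}, a_{n−2}]ᵀ, so [a_6, a_5]ᵀ = M⁵·[a_1, a_0]ᵀ.
M⁵ = [[63, -62], [31, -30]], giving [a_6, a_5]ᵀ = [[4], [4]].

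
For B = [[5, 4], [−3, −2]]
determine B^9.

[[2045, 2044], [−1533, −1532]]

tr B = 3 and det B = 2, so the characteristic polynomial is λ² − (3)λ + (2) with roots 1 and 2.
Eigenvectors give P = [[1, −4], [−1, 3]] with P⁻¹ = [[−3, −4], [−1, −1]], and B = P·diag(1, 2)·P⁻¹.
Then B^9 = P·diag(1, 512)·P⁻¹ = [[1, −2048], [−1, 1536]] · [[−3, −4], [−1, −1]] = [[2045, 2044], [−1533, −1532]].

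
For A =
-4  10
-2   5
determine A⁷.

A² = A (a projection; rank 1, trace 1), so A⁷ = A.

[[-4, 10], [-2, 5]]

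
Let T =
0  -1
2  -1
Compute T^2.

[[-2, 1], [-2, -1]]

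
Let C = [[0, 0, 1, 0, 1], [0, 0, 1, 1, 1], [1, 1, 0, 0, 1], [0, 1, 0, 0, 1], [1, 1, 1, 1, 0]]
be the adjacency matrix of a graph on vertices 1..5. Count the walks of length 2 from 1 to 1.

The number of length-2 walks from vertex 1 to vertex 1 is entry (1,1) of C^2, where C is the adjacency matrix.
C^2 = [[2, 2, 1, 1, 1], [2, 3, 1, 1, 2], [1, 1, 3, 2, 2], [1, 1, 2, 2, 1], [1, 2, 2, 1, 4]]

2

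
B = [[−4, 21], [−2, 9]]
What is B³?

tr B = 5 and det B = 6, so the characteristic polynomial is λ² − (5)λ + (6) with roots 2 and 3.
Eigenvectors give P = [[7, 3], [2, 1]] with P⁻¹ = [[1, −3], [−2, 7]], and B = P·diag(2, 3)·P⁻¹.
Then B³ = P·diag(8, 27)·P⁻¹ = [[56, 81], [16, 27]] · [[1, −3], [−2, 7]] = [[−106, 399], [−38, 141]].

[[−106, 399], [−38, 141]]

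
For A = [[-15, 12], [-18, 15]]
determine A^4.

[[81, 0], [0, 81]]

tr A = 0 and det A = -9, so the characteristic polynomial is λ² − (0)λ + (-9) with roots -3 and 3.
Eigenvectors give P = [[-1, -2], [-1, -3]] with P⁻¹ = [[-3, 2], [1, -1]], and A = P·diag(-3, 3)·P⁻¹.
Then A^4 = P·diag(81, 81)·P⁻¹ = [[-81, -162], [-81, -243]] · [[-3, 2], [1, -1]] = [[81, 0], [0, 81]].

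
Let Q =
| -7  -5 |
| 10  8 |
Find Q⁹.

[[-20707, -20195], [40390, 39878]]

tr Q = 1 and det Q = -6, so the characteristic polynomial is λ² − (1)λ + (-6) with roots 3 and -2.
Eigenvectors give P = [[1, 1], [-2, -1]] with P⁻¹ = [[-1, -1], [2, 1]], and Q = P·diag(3, -2)·P⁻¹.
Then Q⁹ = P·diag(19683, -512)·P⁻¹ = [[19683, -512], [-39366, 512]] · [[-1, -1], [2, 1]] = [[-20707, -20195], [40390, 39878]].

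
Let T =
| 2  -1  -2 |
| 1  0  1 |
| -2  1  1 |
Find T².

[[7, -4, -7], [0, 0, -1], [-5, 3, 6]]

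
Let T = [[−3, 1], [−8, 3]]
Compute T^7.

[[−3, 1], [−8, 3]]

T² = I (check: tr T = 0 and det T = −1), so T^7 = T since 7 is odd.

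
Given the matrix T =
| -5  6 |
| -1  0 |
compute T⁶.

tr T = -5 and det T = 6, so the characteristic polynomial is λ² − (-5)λ + (6) with roots -3 and -2.
Eigenvectors give P = [[-3, 2], [-1, 1]] with P⁻¹ = [[-1, 2], [-1, 3]], and T = P·diag(-3, -2)·P⁻¹.
Then T⁶ = P·diag(729, 64)·P⁻¹ = [[-2187, 128], [-729, 64]] · [[-1, 2], [-1, 3]] = [[2059, -3990], [665, -1266]].

[[2059, -3990], [665, -1266]]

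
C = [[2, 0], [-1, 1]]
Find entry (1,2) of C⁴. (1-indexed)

tr C = 3 and det C = 2, so the characteristic polynomial is λ² − (3)λ + (2) with roots 1 and 2.
Eigenvectors give P = [[0, -1], [-1, 1]] with P⁻¹ = [[-1, -1], [-1, 0]], and C = P·diag(1, 2)·P⁻¹.
Then C⁴ = P·diag(1, 16)·P⁻¹ = [[0, -16], [-1, 16]] · [[-1, -1], [-1, 0]] = [[16, 0], [-15, 1]].

0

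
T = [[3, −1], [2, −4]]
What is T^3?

[[23, −11], [22, −54]]

T^2 = [[7, 1], [−2, 14]]
T^3 = [[23, −11], [22, −54]]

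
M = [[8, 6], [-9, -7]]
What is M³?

tr M = 1 and det M = -2, so the characteristic polynomial is λ² − (1)λ + (-2) with roots 2 and -1.
Eigenvectors give P = [[-1, -2], [1, 3]] with P⁻¹ = [[-3, -2], [1, 1]], and M = P·diag(2, -1)·P⁻¹.
Then M³ = P·diag(8, -1)·P⁻¹ = [[-8, 2], [8, -3]] · [[-3, -2], [1, 1]] = [[26, 18], [-27, -19]].

[[26, 18], [-27, -19]]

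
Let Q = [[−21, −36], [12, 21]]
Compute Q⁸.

tr Q = 0 and det Q = −9, so the characteristic polynomial is λ² − (0)λ + (−9) with roots 3 and −3.
Eigenvectors give P = [[−3, −2], [2, 1]] with P⁻¹ = [[1, 2], [−2, −3]], and Q = P·diag(3, −3)·P⁻¹.
Then Q⁸ = P·diag(6561, 6561)·P⁻¹ = [[−19683, −13122], [13122, 6561]] · [[1, 2], [−2, −3]] = [[6561, 0], [0, 6561]].

[[6561, 0], [0, 6561]]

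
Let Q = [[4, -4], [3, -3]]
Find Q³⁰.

[[4, -4], [3, -3]]

Q² = Q (a projection; rank 1, trace 1), so Q³⁰ = Q.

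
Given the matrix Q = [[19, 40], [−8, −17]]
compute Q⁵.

[[1219, 2440], [−488, −977]]

tr Q = 2 and det Q = −3, so the characteristic polynomial is λ² − (2)λ + (−3) with roots 3 and −1.
Eigenvectors give P = [[5, −2], [−2, 1]] with P⁻¹ = [[1, 2], [2, 5]], and Q = P·diag(3, −1)·P⁻¹.
Then Q⁵ = P·diag(243, −1)·P⁻¹ = [[1215, 2], [−486, −1]] · [[1, 2], [2, 5]] = [[1219, 2440], [−488, −977]].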